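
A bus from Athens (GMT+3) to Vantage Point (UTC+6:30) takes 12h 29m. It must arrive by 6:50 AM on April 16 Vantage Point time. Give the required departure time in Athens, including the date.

Target arrival in UTC: 6:50 AM − 6:30 = 12:20 AM on Apr 16.
Subtract 12 hours 29 minutes → departure 11:51 AM UTC on Apr 15.
Athens is UTC+3:00: 11:51 AM + 3:00 = 2:51 PM on Apr 15.

2:51 PM on April 15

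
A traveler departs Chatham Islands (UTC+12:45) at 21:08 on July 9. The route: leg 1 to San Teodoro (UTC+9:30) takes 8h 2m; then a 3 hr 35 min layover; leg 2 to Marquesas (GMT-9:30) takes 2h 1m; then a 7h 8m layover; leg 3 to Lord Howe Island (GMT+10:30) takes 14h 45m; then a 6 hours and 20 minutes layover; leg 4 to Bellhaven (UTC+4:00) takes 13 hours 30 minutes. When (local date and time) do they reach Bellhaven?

Convert departure to UTC: 21:08 − 12:45 = 08:23 UTC on Jul 9.
Add 8 hours 2 minutes leg 1 → 16:25 UTC.
Add 3 hours 35 minutes layover in San Teodoro → 20:00 UTC.
Add 2 hours and 1 minute leg 2 → 22:01 UTC.
Add 7 hours and 8 minutes layover in Marquesas → 05:09 UTC (Jul 10).
Add 14 hours 45 minutes leg 3 → 19:54 UTC.
Add 6 hours and 20 minutes layover in Lord Howe Island → 02:14 UTC (Jul 11).
Add 13 hours 30 minutes leg 4 → 15:44 UTC.
Bellhaven is UTC+4:00, so local arrival = 15:44 + 4:00 = 19:44 on Jul 11.

19:44 on July 11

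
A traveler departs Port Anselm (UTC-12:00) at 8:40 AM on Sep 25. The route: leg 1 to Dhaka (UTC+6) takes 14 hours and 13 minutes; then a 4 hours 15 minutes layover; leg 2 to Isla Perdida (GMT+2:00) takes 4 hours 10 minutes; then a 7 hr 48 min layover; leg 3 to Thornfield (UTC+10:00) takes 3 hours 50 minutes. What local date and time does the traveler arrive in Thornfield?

4:56 PM on September 27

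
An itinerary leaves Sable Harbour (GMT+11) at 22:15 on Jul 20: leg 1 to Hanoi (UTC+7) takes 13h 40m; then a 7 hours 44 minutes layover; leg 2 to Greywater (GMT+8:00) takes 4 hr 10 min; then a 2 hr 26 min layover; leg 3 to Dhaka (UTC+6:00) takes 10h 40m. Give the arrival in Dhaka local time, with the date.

07:55 on Jul 22

Convert departure to UTC: 22:15 − 11:00 = 11:15 UTC on Jul 20.
Add 13 hours 40 minutes leg 1 → 00:55 UTC (Jul 21).
Add 7 hours and 44 minutes layover in Hanoi → 08:39 UTC.
Add 4 hours and 10 minutes leg 2 → 12:49 UTC.
Add 2 hours 26 minutes layover in Greywater → 15:15 UTC.
Add 10 hours and 40 minutes leg 3 → 01:55 UTC (Jul 22).
Dhaka is UTC+6:00, so local arrival = 01:55 + 6:00 = 07:55 on Jul 22.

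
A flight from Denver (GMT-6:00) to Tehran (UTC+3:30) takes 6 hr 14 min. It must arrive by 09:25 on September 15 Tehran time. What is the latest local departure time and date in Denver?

Target arrival in UTC: 09:25 − 3:30 = 05:55 on Sep 15.
Subtract 6 hours and 14 minutes → departure 23:41 UTC on Sep 14.
Denver is UTC−6:00: 23:41 − 6:00 = 17:41 on Sep 14.

17:41 on Sep 14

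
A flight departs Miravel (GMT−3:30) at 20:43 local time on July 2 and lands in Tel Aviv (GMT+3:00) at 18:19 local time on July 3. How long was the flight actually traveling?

Departure in UTC: 20:43 + 3:30 = 00:13 on Jul 3.
Arrival in UTC: 18:19 − 3:00 = 15:19 on Jul 3.
Elapsed = 15:19 − 00:13 = 15 hours 6 minutes.

15 hours 6 minutes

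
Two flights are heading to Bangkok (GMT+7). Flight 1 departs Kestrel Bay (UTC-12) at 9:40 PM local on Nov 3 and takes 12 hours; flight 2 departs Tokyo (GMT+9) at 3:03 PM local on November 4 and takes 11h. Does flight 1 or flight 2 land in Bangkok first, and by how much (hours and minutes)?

Flight 1 in UTC: 9:40 PM + 12:00 = 9:40 AM on Nov 4.
+12 hours → arrive 9:40 PM UTC on Nov 4.
Flight 2 in UTC: 3:03 PM − 9:00 = 6:03 AM on Nov 4.
+11 hours → arrive 5:03 PM UTC on Nov 4.
Flight 2 lands earlier by 4 hours 37 minutes.

the second, by 4 hours 37 minutes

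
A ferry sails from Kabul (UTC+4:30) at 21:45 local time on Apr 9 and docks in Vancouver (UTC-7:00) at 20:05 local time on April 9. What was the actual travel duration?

Departure in UTC: 21:45 − 4:30 = 17:15 on Apr 9.
Arrival in UTC: 20:05 + 7:00 = 03:05 on Apr 10.
Elapsed = 03:05 − 17:15 (+1 day) = 9 hours 50 minutes.

9 hours 50 minutes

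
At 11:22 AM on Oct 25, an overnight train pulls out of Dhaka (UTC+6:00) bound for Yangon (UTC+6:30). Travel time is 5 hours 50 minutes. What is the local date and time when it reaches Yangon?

Convert departure to UTC: 11:22 AM − 6:00 = 5:22 AM UTC on Oct 25.
Add 5 hours and 50 minutes travel time → 11:12 AM UTC.
Yangon is UTC+6:30, so local arrival = 11:12 AM + 6:30 = 5:42 PM on Oct 25.

5:42 PM on October 25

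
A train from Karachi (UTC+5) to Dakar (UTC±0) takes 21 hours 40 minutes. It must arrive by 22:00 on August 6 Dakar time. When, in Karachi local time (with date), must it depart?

Target arrival is already UTC: 22:00 on Aug 6.
Subtract 21 hours and 40 minutes → departure 00:20 UTC on Aug 6.
Karachi is UTC+5:00: 00:20 + 5:00 = 05:20 on Aug 6.

05:20 on August 6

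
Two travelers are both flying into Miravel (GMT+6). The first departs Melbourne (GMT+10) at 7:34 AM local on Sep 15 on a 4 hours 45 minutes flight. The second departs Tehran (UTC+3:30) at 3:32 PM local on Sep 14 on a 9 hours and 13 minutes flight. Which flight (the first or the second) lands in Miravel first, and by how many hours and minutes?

Flight 1 in UTC: 7:34 AM − 10:00 = 9:34 PM on Sep 14.
+4 hours 45 minutes → arrive 2:19 AM UTC on Sep 15.
Flight 2 in UTC: 3:32 PM − 3:30 = 12:02 PM on Sep 14.
+9 hours 13 minutes → arrive 9:15 PM UTC on Sep 14.
Flight 2 lands earlier by 5 hours 4 minutes.

the second, by 5 hours 4 minutes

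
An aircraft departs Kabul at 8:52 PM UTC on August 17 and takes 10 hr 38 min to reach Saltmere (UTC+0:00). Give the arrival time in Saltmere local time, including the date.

7:30 AM on August 18

Departure is given in UTC: 8:52 PM on Aug 17.
Add 10 hours 38 minutes → 7:30 AM UTC (Aug 18).
Saltmere is UTC+0, so local arrival is 7:30 AM on Aug 18.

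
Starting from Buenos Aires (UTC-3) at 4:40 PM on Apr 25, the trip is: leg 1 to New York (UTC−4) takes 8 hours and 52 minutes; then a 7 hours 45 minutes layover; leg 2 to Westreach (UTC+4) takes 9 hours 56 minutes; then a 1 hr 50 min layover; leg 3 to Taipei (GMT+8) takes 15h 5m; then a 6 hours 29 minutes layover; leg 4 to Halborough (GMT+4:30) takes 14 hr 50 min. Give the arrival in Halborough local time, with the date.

4:57 PM on April 28

Convert departure to UTC: 4:40 PM + 3:00 = 7:40 PM UTC on Apr 25.
Add 8 hours 52 minutes leg 1 → 4:32 AM UTC (Apr 26).
Add 7 hours and 45 minutes layover in New York → 12:17 PM UTC.
Add 9 hours 56 minutes leg 2 → 10:13 PM UTC.
Add 1 hour and 50 minutes layover in Westreach → 12:03 AM UTC (Apr 27).
Add 15 hours and 5 minutes leg 3 → 3:08 PM UTC.
Add 6 hours 29 minutes layover in Taipei → 9:37 PM UTC.
Add 14 hours and 50 minutes leg 4 → 12:27 PM UTC (Apr 28).
Halborough is UTC+4:30, so local arrival = 12:27 PM + 4:30 = 4:57 PM on Apr 28.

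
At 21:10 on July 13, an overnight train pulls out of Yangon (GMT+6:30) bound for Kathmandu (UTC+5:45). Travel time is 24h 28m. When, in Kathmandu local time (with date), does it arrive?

Convert departure to UTC: 21:10 − 6:30 = 14:40 UTC on Jul 13.
Add 24 hours 28 minutes travel time → 15:08 UTC (Jul 14).
Kathmandu is UTC+5:45, so local arrival = 15:08 + 5:45 = 20:53 on Jul 14.

20:53 on July 14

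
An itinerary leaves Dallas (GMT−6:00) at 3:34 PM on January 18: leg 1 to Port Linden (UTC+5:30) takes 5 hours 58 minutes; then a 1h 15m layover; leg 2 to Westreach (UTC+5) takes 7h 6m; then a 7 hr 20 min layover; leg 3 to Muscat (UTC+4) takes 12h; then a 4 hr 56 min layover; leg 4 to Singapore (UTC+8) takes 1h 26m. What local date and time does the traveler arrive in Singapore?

Convert departure to UTC: 3:34 PM + 6:00 = 9:34 PM UTC on Jan 18.
Add 5 hours 58 minutes leg 1 → 3:32 AM UTC (Jan 19).
Add 1 hour 15 minutes layover in Port Linden → 4:47 AM UTC.
Add 7 hours and 6 minutes leg 2 → 11:53 AM UTC.
Add 7 hours and 20 minutes layover in Westreach → 7:13 PM UTC.
Add 12 hours leg 3 → 7:13 AM UTC (Jan 20).
Add 4 hours and 56 minutes layover in Muscat → 12:09 PM UTC.
Add 1 hour 26 minutes leg 4 → 1:35 PM UTC.
Singapore is UTC+8:00, so local arrival = 1:35 PM + 8:00 = 9:35 PM on Jan 20.

9:35 PM on January 20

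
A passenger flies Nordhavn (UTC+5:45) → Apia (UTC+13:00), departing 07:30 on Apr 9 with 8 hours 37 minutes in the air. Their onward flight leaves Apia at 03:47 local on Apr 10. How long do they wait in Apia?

4 hours 25 minutes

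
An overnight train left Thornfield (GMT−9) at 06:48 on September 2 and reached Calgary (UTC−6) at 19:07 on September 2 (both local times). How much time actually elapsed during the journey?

Departure in UTC: 06:48 + 9:00 = 15:48 on Sep 2.
Arrival in UTC: 19:07 + 6:00 = 01:07 on Sep 3.
Elapsed = 01:07 − 15:48 (+1 day) = 9 hours 19 minutes.

9 hours 19 minutes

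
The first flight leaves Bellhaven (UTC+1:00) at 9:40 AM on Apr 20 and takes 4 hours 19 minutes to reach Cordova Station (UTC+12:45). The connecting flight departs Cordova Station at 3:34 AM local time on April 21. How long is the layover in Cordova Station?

Convert departure to UTC: 9:40 AM − 1:00 = 8:40 AM UTC on Apr 20.
Add 4 hours and 19 minutes flight time → 12:59 PM UTC.
Cordova Station is UTC+12:45, so local arrival = 12:59 PM + 12:45 = 1:44 AM on Apr 21.
Layover = 3:34 AM − 1:44 AM = 1 hour 50 minutes.

1 hour 50 minutes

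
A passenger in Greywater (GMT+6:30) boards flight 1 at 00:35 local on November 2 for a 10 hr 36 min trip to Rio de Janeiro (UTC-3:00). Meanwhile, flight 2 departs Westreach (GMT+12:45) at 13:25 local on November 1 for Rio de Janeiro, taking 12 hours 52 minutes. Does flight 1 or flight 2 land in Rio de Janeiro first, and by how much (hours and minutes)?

the second, by 15 hours 9 minutes

Flight 1 in UTC: 00:35 − 6:30 = 18:05 on Nov 1.
+10 hours and 36 minutes → arrive 04:41 UTC on Nov 2.
Flight 2 in UTC: 13:25 − 12:45 = 00:40 on Nov 1.
+12 hours 52 minutes → arrive 13:32 UTC on Nov 1.
Flight 2 lands earlier by 15 hours 9 minutes.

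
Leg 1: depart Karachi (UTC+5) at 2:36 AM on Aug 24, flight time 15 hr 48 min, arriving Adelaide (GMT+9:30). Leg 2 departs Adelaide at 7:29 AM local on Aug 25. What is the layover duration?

8 hours 35 minutes

Convert departure to UTC: 2:36 AM − 5:00 = 9:36 PM UTC on Aug 23.
Add 15 hours and 48 minutes flight time → 1:24 PM UTC (Aug 24).
Adelaide is UTC+9:30, so local arrival = 1:24 PM + 9:30 = 10:54 PM on Aug 24.
Layover = 7:29 AM − 10:54 PM (+1 day) = 8 hours 35 minutes.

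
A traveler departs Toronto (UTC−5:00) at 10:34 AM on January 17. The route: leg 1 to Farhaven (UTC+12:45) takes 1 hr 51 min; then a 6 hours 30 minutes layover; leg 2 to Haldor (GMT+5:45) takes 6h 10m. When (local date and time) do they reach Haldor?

11:50 AM on January 18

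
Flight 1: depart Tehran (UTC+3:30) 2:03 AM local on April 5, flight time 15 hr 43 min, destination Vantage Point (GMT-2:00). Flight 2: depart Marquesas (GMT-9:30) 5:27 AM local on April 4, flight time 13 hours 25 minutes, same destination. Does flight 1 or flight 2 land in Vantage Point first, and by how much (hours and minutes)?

Flight 1 in UTC: 2:03 AM − 3:30 = 10:33 PM on Apr 4.
+15 hours and 43 minutes → arrive 2:16 PM UTC on Apr 5.
Flight 2 in UTC: 5:27 AM + 9:30 = 2:57 PM on Apr 4.
+13 hours and 25 minutes → arrive 4:22 AM UTC on Apr 5.
Flight 2 lands earlier by 9 hours 54 minutes.

the second, by 9 hours 54 minutes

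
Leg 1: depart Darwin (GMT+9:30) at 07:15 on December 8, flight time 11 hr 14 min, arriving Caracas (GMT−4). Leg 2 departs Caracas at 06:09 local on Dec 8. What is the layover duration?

Convert departure to UTC: 07:15 − 9:30 = 21:45 UTC on Dec 7.
Add 11 hours 14 minutes flight time → 08:59 UTC (Dec 8).
Caracas is UTC−4:00, so local arrival = 08:59 − 4:00 = 04:59 on Dec 8.
Layover = 06:09 − 04:59 = 1 hour 10 minutes.

1 hour 10 minutes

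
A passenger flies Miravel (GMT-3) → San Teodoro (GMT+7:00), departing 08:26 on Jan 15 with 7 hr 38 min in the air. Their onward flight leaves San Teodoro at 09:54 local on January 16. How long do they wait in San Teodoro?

7 hours 50 minutes

Convert departure to UTC: 08:26 + 3:00 = 11:26 UTC on Jan 15.
Add 7 hours 38 minutes flight time → 19:04 UTC.
San Teodoro is UTC+7:00, so local arrival = 19:04 + 7:00 = 02:04 on Jan 16.
Layover = 09:54 − 02:04 = 7 hours 50 minutes.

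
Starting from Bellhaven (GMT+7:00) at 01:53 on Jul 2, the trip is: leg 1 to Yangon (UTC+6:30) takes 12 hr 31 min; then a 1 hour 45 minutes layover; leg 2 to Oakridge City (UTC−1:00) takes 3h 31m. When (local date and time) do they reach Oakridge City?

11:40 on July 2

Convert departure to UTC: 01:53 − 7:00 = 18:53 UTC on Jul 1.
Add 12 hours and 31 minutes leg 1 → 07:24 UTC (Jul 2).
Add 1 hour and 45 minutes layover in Yangon → 09:09 UTC.
Add 3 hours 31 minutes leg 2 → 12:40 UTC.
Oakridge City is UTC−1:00, so local arrival = 12:40 − 1:00 = 11:40 on Jul 2.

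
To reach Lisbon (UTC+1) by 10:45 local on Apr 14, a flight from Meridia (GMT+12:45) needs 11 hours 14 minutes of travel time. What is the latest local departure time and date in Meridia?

11:16 on April 14

Target arrival in UTC: 10:45 − 1:00 = 09:45 on Apr 14.
Subtract 11 hours and 14 minutes → departure 22:31 UTC on Apr 13.
Meridia is UTC+12:45: 22:31 + 12:45 = 11:16 on Apr 14.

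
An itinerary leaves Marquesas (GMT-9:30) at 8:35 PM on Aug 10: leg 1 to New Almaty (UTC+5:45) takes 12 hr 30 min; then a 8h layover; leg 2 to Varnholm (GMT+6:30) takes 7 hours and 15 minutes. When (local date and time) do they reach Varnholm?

Convert departure to UTC: 8:35 PM + 9:30 = 6:05 AM UTC on Aug 11.
Add 12 hours and 30 minutes leg 1 → 6:35 PM UTC.
Add 8 hours layover in New Almaty → 2:35 AM UTC (Aug 12).
Add 7 hours and 15 minutes leg 2 → 9:50 AM UTC.
Varnholm is UTC+6:30, so local arrival = 9:50 AM + 6:30 = 4:20 PM on Aug 12.

4:20 PM on August 12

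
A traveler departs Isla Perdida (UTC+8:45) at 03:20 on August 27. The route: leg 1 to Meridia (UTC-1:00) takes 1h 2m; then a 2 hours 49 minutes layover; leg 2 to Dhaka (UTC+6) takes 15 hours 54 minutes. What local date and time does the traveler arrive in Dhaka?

Convert departure to UTC: 03:20 − 8:45 = 18:35 UTC on Aug 26.
Add 1 hour 2 minutes leg 1 → 19:37 UTC.
Add 2 hours and 49 minutes layover in Meridia → 22:26 UTC.
Add 15 hours and 54 minutes leg 2 → 14:20 UTC (Aug 27).
Dhaka is UTC+6:00, so local arrival = 14:20 + 6:00 = 20:20 on Aug 27.

20:20 on August 27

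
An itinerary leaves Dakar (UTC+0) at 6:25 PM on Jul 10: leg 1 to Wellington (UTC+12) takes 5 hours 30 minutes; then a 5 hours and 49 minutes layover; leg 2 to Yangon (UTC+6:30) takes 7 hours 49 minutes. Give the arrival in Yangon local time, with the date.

8:03 PM on July 11

Dakar is at UTC+0, so departure is already 6:25 PM UTC on Jul 10.
Add 5 hours 30 minutes leg 1 → 11:55 PM UTC.
Add 5 hours and 49 minutes layover in Wellington → 5:44 AM UTC (Jul 11).
Add 7 hours 49 minutes leg 2 → 1:33 PM UTC.
Yangon is UTC+6:30, so local arrival = 1:33 PM + 6:30 = 8:03 PM on Jul 11.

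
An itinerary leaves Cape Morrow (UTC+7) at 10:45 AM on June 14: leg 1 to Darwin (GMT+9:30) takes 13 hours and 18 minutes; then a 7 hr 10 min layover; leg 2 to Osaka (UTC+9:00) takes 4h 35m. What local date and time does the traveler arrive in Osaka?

Convert departure to UTC: 10:45 AM − 7:00 = 3:45 AM UTC on Jun 14.
Add 13 hours 18 minutes leg 1 → 5:03 PM UTC.
Add 7 hours 10 minutes layover in Darwin → 12:13 AM UTC (Jun 15).
Add 4 hours 35 minutes leg 2 → 4:48 AM UTC.
Osaka is UTC+9:00, so local arrival = 4:48 AM + 9:00 = 1:48 PM on Jun 15.

1:48 PM on June 15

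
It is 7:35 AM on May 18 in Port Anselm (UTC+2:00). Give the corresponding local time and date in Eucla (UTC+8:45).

2:20 PM on May 18

Eucla is 6:45 ahead of Port Anselm.
Shift by the zone difference: 7:35 AM + 6:45 = 2:20 PM on May 18 in Eucla.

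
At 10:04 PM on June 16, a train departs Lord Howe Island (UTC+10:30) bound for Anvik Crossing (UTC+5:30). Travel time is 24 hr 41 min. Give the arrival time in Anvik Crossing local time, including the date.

5:45 PM on Jun 17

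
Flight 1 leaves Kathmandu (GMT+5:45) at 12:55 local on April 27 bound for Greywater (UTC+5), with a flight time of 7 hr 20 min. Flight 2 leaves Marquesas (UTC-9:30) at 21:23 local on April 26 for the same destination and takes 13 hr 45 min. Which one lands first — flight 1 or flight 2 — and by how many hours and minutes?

the first, by 6 hours 8 minutes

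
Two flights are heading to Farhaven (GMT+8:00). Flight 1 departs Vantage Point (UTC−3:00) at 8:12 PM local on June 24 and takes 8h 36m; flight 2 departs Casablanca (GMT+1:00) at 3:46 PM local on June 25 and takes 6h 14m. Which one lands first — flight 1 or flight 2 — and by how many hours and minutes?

the first, by 13 hours 12 minutes

Flight 1 in UTC: 8:12 PM + 3:00 = 11:12 PM on Jun 24.
+8 hours 36 minutes → arrive 7:48 AM UTC on Jun 25.
Flight 2 in UTC: 3:46 PM − 1:00 = 2:46 PM on Jun 25.
+6 hours and 14 minutes → arrive 9:00 PM UTC on Jun 25.
Flight 1 lands earlier by 13 hours 12 minutes.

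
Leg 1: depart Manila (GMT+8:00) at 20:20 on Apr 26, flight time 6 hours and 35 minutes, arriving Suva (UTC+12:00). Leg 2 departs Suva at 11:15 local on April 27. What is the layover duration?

4 hours 20 minutes

Convert departure to UTC: 20:20 − 8:00 = 12:20 UTC on Apr 26.
Add 6 hours and 35 minutes flight time → 18:55 UTC.
Suva is UTC+12:00, so local arrival = 18:55 + 12:00 = 06:55 on Apr 27.
Layover = 11:15 − 06:55 = 4 hours 20 minutes.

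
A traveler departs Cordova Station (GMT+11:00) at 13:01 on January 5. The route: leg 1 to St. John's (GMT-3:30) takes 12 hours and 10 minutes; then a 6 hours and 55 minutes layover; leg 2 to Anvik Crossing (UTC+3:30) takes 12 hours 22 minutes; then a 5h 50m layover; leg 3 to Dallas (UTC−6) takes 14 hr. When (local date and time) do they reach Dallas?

Convert departure to UTC: 13:01 − 11:00 = 02:01 UTC on Jan 5.
Add 12 hours and 10 minutes leg 1 → 14:11 UTC.
Add 6 hours and 55 minutes layover in St. John's → 21:06 UTC.
Add 12 hours 22 minutes leg 2 → 09:28 UTC (Jan 6).
Add 5 hours 50 minutes layover in Anvik Crossing → 15:18 UTC.
Add 14 hours leg 3 → 05:18 UTC (Jan 7).
Dallas is UTC−6:00, so local arrival = 05:18 − 6:00 = 23:18 on Jan 6.

23:18 on January 6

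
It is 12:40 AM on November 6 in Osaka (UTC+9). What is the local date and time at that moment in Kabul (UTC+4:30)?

In UTC: 12:40 AM − 9:00 = 3:40 PM on Nov 5.
Kabul is UTC+4:30: 3:40 PM + 4:30 = 8:10 PM on Nov 5.

8:10 PM on Nov 5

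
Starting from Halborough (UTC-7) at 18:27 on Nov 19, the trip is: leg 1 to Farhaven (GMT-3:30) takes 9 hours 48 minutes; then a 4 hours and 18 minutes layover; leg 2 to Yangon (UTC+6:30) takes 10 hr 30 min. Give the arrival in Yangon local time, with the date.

08:33 on Nov 21

Convert departure to UTC: 18:27 + 7:00 = 01:27 UTC on Nov 20.
Add 9 hours and 48 minutes leg 1 → 11:15 UTC.
Add 4 hours and 18 minutes layover in Farhaven → 15:33 UTC.
Add 10 hours and 30 minutes leg 2 → 02:03 UTC (Nov 21).
Yangon is UTC+6:30, so local arrival = 02:03 + 6:30 = 08:33 on Nov 21.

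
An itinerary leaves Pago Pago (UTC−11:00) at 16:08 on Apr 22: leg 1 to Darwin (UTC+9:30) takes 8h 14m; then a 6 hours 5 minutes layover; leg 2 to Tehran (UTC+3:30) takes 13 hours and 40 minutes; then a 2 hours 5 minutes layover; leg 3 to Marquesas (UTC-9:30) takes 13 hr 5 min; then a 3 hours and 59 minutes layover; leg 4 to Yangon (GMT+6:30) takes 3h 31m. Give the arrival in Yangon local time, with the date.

Convert departure to UTC: 16:08 + 11:00 = 03:08 UTC on Apr 23.
Add 8 hours and 14 minutes leg 1 → 11:22 UTC.
Add 6 hours 5 minutes layover in Darwin → 17:27 UTC.
Add 13 hours 40 minutes leg 2 → 07:07 UTC (Apr 24).
Add 2 hours 5 minutes layover in Tehran → 09:12 UTC.
Add 13 hours 5 minutes leg 3 → 22:17 UTC.
Add 3 hours 59 minutes layover in Marquesas → 02:16 UTC (Apr 25).
Add 3 hours and 31 minutes leg 4 → 05:47 UTC.
Yangon is UTC+6:30, so local arrival = 05:47 + 6:30 = 12:17 on Apr 25.

12:17 on April 25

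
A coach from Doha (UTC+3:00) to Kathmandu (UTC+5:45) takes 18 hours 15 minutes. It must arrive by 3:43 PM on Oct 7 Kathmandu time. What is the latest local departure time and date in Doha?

Target arrival in UTC: 3:43 PM − 5:45 = 9:58 AM on Oct 7.
Subtract 18 hours and 15 minutes → departure 3:43 PM UTC on Oct 6.
Doha is UTC+3:00: 3:43 PM + 3:00 = 6:43 PM on Oct 6.

6:43 PM on October 6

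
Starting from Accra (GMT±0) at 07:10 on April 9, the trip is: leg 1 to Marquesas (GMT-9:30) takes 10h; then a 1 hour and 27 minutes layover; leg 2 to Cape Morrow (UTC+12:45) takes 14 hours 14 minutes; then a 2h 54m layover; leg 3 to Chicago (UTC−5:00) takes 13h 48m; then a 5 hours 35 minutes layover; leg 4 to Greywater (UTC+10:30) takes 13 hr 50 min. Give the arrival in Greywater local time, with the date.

07:28 on April 12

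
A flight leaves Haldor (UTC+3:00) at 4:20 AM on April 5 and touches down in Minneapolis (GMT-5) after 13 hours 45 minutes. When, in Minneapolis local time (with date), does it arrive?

Convert departure to UTC: 4:20 AM − 3:00 = 1:20 AM UTC on Apr 5.
Add 13 hours 45 minutes travel time → 3:05 PM UTC.
Minneapolis is UTC−5:00, so local arrival = 3:05 PM − 5:00 = 10:05 AM on Apr 5.

10:05 AM on April 5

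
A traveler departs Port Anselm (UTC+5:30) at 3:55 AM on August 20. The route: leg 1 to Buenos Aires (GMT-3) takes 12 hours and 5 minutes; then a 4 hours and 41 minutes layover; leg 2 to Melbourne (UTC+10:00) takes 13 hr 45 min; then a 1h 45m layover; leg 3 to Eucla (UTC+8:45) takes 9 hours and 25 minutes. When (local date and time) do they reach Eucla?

12:51 AM on August 22

Convert departure to UTC: 3:55 AM − 5:30 = 10:25 PM UTC on Aug 19.
Add 12 hours and 5 minutes leg 1 → 10:30 AM UTC (Aug 20).
Add 4 hours and 41 minutes layover in Buenos Aires → 3:11 PM UTC.
Add 13 hours and 45 minutes leg 2 → 4:56 AM UTC (Aug 21).
Add 1 hour 45 minutes layover in Melbourne → 6:41 AM UTC.
Add 9 hours and 25 minutes leg 3 → 4:06 PM UTC.
Eucla is UTC+8:45, so local arrival = 4:06 PM + 8:45 = 12:51 AM on Aug 22.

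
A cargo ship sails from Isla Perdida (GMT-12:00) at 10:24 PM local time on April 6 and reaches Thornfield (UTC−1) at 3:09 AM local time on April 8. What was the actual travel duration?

17 hours 45 minutes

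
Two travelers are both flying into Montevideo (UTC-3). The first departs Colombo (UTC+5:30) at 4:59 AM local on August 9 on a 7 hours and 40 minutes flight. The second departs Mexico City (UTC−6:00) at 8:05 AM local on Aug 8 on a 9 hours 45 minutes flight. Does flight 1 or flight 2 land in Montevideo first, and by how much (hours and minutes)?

the second, by 7 hours 19 minutes

Flight 1 in UTC: 4:59 AM − 5:30 = 11:29 PM on Aug 8.
+7 hours and 40 minutes → arrive 7:09 AM UTC on Aug 9.
Flight 2 in UTC: 8:05 AM + 6:00 = 2:05 PM on Aug 8.
+9 hours and 45 minutes → arrive 11:50 PM UTC on Aug 8.
Flight 2 lands earlier by 7 hours 19 minutes.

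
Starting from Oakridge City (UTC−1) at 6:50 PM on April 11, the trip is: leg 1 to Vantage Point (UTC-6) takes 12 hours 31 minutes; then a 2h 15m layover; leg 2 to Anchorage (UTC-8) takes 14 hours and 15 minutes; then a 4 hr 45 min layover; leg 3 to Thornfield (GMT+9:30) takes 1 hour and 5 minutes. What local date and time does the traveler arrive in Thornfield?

Convert departure to UTC: 6:50 PM + 1:00 = 7:50 PM UTC on Apr 11.
Add 12 hours and 31 minutes leg 1 → 8:21 AM UTC (Apr 12).
Add 2 hours and 15 minutes layover in Vantage Point → 10:36 AM UTC.
Add 14 hours 15 minutes leg 2 → 12:51 AM UTC (Apr 13).
Add 4 hours and 45 minutes layover in Anchorage → 5:36 AM UTC.
Add 1 hour and 5 minutes leg 3 → 6:41 AM UTC.
Thornfield is UTC+9:30, so local arrival = 6:41 AM + 9:30 = 4:11 PM on Apr 13.

4:11 PM on April 13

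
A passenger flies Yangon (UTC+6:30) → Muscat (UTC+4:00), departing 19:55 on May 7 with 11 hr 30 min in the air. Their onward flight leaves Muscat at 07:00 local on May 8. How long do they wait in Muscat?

2 hours 5 minutes

Convert departure to UTC: 19:55 − 6:30 = 13:25 UTC on May 7.
Add 11 hours and 30 minutes flight time → 00:55 UTC (May 8).
Muscat is UTC+4:00, so local arrival = 00:55 + 4:00 = 04:55 on May 8.
Layover = 07:00 − 04:55 = 2 hours 5 minutes.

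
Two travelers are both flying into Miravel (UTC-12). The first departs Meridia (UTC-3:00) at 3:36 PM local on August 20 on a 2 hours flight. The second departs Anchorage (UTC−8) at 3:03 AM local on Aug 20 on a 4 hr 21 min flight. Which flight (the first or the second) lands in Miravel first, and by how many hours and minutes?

the second, by 5 hours 12 minutes

Flight 1 in UTC: 3:36 PM + 3:00 = 6:36 PM on Aug 20.
+2 hours → arrive 8:36 PM UTC on Aug 20.
Flight 2 in UTC: 3:03 AM + 8:00 = 11:03 AM on Aug 20.
+4 hours and 21 minutes → arrive 3:24 PM UTC on Aug 20.
Flight 2 lands earlier by 5 hours 12 minutes.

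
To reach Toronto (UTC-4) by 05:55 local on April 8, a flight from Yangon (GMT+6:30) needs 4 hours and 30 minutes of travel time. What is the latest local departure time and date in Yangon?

11:55 on April 8

Target arrival in UTC: 05:55 + 4:00 = 09:55 on Apr 8.
Subtract 4 hours and 30 minutes → departure 05:25 UTC on Apr 8.
Yangon is UTC+6:30: 05:25 + 6:30 = 11:55 on Apr 8.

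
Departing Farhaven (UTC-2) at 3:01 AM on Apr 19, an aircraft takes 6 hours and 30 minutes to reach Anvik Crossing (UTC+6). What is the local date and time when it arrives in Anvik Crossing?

5:31 PM on Apr 19

Convert departure to UTC: 3:01 AM + 2:00 = 5:01 AM UTC on Apr 19.
Add 6 hours 30 minutes travel time → 11:31 AM UTC.
Anvik Crossing is UTC+6:00, so local arrival = 11:31 AM + 6:00 = 5:31 PM on Apr 19.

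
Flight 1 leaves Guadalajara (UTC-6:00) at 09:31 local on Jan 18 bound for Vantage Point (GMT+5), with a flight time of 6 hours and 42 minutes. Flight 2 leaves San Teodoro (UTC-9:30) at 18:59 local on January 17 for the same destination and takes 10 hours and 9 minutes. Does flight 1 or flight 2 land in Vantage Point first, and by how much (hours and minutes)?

the second, by 7 hours 35 minutes

Flight 1 in UTC: 09:31 + 6:00 = 15:31 on Jan 18.
+6 hours and 42 minutes → arrive 22:13 UTC on Jan 18.
Flight 2 in UTC: 18:59 + 9:30 = 04:29 on Jan 18.
+10 hours and 9 minutes → arrive 14:38 UTC on Jan 18.
Flight 2 lands earlier by 7 hours 35 minutes.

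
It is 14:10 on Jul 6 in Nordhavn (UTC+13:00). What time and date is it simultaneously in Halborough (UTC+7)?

In UTC: 14:10 − 13:00 = 01:10 on Jul 6.
Halborough is UTC+7:00: 01:10 + 7:00 = 08:10 on Jul 6.

08:10 on July 6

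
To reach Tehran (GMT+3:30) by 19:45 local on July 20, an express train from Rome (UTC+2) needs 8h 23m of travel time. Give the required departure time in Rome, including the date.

Target arrival in UTC: 19:45 − 3:30 = 16:15 on Jul 20.
Subtract 8 hours and 23 minutes → departure 07:52 UTC on Jul 20.
Rome is UTC+2:00: 07:52 + 2:00 = 09:52 on Jul 20.

09:52 on Jul 20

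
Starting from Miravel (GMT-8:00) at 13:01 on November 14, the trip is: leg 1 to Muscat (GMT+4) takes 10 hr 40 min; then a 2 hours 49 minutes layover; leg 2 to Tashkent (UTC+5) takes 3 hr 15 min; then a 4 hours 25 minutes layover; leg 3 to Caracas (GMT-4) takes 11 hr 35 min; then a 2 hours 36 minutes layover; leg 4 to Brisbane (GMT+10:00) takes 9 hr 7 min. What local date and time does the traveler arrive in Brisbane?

Convert departure to UTC: 13:01 + 8:00 = 21:01 UTC on Nov 14.
Add 10 hours 40 minutes leg 1 → 07:41 UTC (Nov 15).
Add 2 hours and 49 minutes layover in Muscat → 10:30 UTC.
Add 3 hours and 15 minutes leg 2 → 13:45 UTC.
Add 4 hours 25 minutes layover in Tashkent → 18:10 UTC.
Add 11 hours and 35 minutes leg 3 → 05:45 UTC (Nov 16).
Add 2 hours 36 minutes layover in Caracas → 08:21 UTC.
Add 9 hours 7 minutes leg 4 → 17:28 UTC.
Brisbane is UTC+10:00, so local arrival = 17:28 + 10:00 = 03:28 on Nov 17.

03:28 on Nov 17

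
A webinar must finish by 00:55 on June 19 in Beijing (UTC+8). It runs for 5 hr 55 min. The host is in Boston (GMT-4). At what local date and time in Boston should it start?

Target end time in UTC: 00:55 − 8:00 = 16:55 on Jun 18.
Subtract 5 hours and 55 minutes → start 11:00 UTC on Jun 18.
Boston is UTC−4:00: 11:00 − 4:00 = 07:00 on Jun 18.

07:00 on June 18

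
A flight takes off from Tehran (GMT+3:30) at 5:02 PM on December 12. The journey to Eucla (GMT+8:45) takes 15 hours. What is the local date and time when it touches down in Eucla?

1:17 PM on Dec 13

Convert departure to UTC: 5:02 PM − 3:30 = 1:32 PM UTC on Dec 12.
Add 15 hours travel time → 4:32 AM UTC (Dec 13).
Eucla is UTC+8:45, so local arrival = 4:32 AM + 8:45 = 1:17 PM on Dec 13.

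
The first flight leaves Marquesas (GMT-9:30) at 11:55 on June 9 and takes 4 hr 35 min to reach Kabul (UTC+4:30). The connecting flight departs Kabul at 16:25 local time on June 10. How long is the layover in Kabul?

9 hours 55 minutes

Convert departure to UTC: 11:55 + 9:30 = 21:25 UTC on Jun 9.
Add 4 hours 35 minutes flight time → 02:00 UTC (Jun 10).
Kabul is UTC+4:30, so local arrival = 02:00 + 4:30 = 06:30 on Jun 10.
Layover = 16:25 − 06:30 = 9 hours 55 minutes.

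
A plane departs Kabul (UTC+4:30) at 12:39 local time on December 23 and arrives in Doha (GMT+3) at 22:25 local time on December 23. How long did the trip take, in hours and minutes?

11 hours 16 minutes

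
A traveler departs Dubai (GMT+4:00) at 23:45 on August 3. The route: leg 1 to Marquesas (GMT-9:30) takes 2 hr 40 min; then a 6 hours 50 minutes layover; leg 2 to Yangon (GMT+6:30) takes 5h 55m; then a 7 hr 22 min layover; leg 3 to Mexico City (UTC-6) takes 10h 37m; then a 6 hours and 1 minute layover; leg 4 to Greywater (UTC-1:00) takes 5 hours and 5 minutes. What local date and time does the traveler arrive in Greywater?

15:15 on August 5

Convert departure to UTC: 23:45 − 4:00 = 19:45 UTC on Aug 3.
Add 2 hours and 40 minutes leg 1 → 22:25 UTC.
Add 6 hours 50 minutes layover in Marquesas → 05:15 UTC (Aug 4).
Add 5 hours and 55 minutes leg 2 → 11:10 UTC.
Add 7 hours and 22 minutes layover in Yangon → 18:32 UTC.
Add 10 hours and 37 minutes leg 3 → 05:09 UTC (Aug 5).
Add 6 hours 1 minute layover in Mexico City → 11:10 UTC.
Add 5 hours and 5 minutes leg 4 → 16:15 UTC.
Greywater is UTC−1:00, so local arrival = 16:15 − 1:00 = 15:15 on Aug 5.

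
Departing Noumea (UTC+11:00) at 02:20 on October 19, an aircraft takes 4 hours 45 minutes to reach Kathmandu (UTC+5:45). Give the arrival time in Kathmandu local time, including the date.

Kathmandu is 5:15 behind Noumea.
After 4 hours 45 minutes it is 07:05 in Noumea.
Shift by the zone difference: 07:05 − 5:15 = 01:50 on Oct 19 in Kathmandu.

01:50 on October 19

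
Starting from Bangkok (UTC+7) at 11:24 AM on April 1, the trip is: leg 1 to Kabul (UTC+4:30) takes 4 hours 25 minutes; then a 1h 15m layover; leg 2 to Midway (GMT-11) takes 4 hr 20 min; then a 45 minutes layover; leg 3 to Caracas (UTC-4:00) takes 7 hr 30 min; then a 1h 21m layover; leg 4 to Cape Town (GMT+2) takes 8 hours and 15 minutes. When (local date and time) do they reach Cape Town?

Convert departure to UTC: 11:24 AM − 7:00 = 4:24 AM UTC on Apr 1.
Add 4 hours and 25 minutes leg 1 → 8:49 AM UTC.
Add 1 hour and 15 minutes layover in Kabul → 10:04 AM UTC.
Add 4 hours and 20 minutes leg 2 → 2:24 PM UTC.
Add 45 minutes layover in Midway → 3:09 PM UTC.
Add 7 hours 30 minutes leg 3 → 10:39 PM UTC.
Add 1 hour and 21 minutes layover in Caracas → 12:00 AM UTC (Apr 2).
Add 8 hours 15 minutes leg 4 → 8:15 AM UTC.
Cape Town is UTC+2:00, so local arrival = 8:15 AM + 2:00 = 10:15 AM on Apr 2.

10:15 AM on April 2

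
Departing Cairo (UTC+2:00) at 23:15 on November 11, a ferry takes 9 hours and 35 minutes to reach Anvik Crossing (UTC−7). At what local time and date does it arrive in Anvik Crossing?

Anvik Crossing is 9:00 behind Cairo.
After 9 hours and 35 minutes it is 08:50 (Nov 12) in Cairo.
Shift by the zone difference: 08:50 − 9:00 = 23:50 on Nov 11 in Anvik Crossing.

23:50 on November 11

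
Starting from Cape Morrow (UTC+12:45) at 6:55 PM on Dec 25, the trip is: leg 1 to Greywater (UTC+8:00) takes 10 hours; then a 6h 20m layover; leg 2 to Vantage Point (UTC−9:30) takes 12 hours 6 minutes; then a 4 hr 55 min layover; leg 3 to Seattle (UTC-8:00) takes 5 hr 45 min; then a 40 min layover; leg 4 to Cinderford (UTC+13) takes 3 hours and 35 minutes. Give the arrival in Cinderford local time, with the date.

2:31 PM on December 27

Convert departure to UTC: 6:55 PM − 12:45 = 6:10 AM UTC on Dec 25.
Add 10 hours leg 1 → 4:10 PM UTC.
Add 6 hours 20 minutes layover in Greywater → 10:30 PM UTC.
Add 12 hours and 6 minutes leg 2 → 10:36 AM UTC (Dec 26).
Add 4 hours 55 minutes layover in Vantage Point → 3:31 PM UTC.
Add 5 hours 45 minutes leg 3 → 9:16 PM UTC.
Add 40 minutes layover in Seattle → 9:56 PM UTC.
Add 3 hours and 35 minutes leg 4 → 1:31 AM UTC (Dec 27).
Cinderford is UTC+13:00, so local arrival = 1:31 AM + 13:00 = 2:31 PM on Dec 27.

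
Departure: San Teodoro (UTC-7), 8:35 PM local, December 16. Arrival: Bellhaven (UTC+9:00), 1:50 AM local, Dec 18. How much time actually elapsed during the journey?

Departure in UTC: 8:35 PM + 7:00 = 3:35 AM on Dec 17.
Arrival in UTC: 1:50 AM − 9:00 = 4:50 PM on Dec 17.
Elapsed = 4:50 PM − 3:35 AM = 13 hours 15 minutes.

13 hours 15 minutes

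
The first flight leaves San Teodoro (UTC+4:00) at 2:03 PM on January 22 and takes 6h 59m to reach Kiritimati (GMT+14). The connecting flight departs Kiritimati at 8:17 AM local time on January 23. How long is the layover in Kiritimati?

Convert departure to UTC: 2:03 PM − 4:00 = 10:03 AM UTC on Jan 22.
Add 6 hours and 59 minutes flight time → 5:02 PM UTC.
Kiritimati is UTC+14:00, so local arrival = 5:02 PM + 14:00 = 7:02 AM on Jan 23.
Layover = 8:17 AM − 7:02 AM = 1 hour 15 minutes.

1 hour 15 minutes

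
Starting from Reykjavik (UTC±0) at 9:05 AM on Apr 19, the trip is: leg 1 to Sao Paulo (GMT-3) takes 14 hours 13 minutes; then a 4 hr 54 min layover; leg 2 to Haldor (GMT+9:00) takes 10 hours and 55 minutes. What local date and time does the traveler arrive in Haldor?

12:07 AM on Apr 21

Reykjavik is at UTC+0, so departure is already 9:05 AM UTC on Apr 19.
Add 14 hours and 13 minutes leg 1 → 11:18 PM UTC.
Add 4 hours and 54 minutes layover in Sao Paulo → 4:12 AM UTC (Apr 20).
Add 10 hours 55 minutes leg 2 → 3:07 PM UTC.
Haldor is UTC+9:00, so local arrival = 3:07 PM + 9:00 = 12:07 AM on Apr 21.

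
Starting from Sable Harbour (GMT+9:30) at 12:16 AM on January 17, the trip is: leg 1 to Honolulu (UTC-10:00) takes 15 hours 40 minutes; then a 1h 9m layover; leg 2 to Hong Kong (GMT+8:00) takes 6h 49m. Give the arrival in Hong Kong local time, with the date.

Convert departure to UTC: 12:16 AM − 9:30 = 2:46 PM UTC on Jan 16.
Add 15 hours and 40 minutes leg 1 → 6:26 AM UTC (Jan 17).
Add 1 hour 9 minutes layover in Honolulu → 7:35 AM UTC.
Add 6 hours and 49 minutes leg 2 → 2:24 PM UTC.
Hong Kong is UTC+8:00, so local arrival = 2:24 PM + 8:00 = 10:24 PM on Jan 17.

10:24 PM on Jan 17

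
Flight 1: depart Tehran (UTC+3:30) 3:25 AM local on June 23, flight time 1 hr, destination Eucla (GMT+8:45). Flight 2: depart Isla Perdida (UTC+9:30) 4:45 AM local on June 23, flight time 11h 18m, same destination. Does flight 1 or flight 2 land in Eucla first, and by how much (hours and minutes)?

Flight 1 in UTC: 3:25 AM − 3:30 = 11:55 PM on Jun 22.
+1 hour → arrive 12:55 AM UTC on Jun 23.
Flight 2 in UTC: 4:45 AM − 9:30 = 7:15 PM on Jun 22.
+11 hours 18 minutes → arrive 6:33 AM UTC on Jun 23.
Flight 1 lands earlier by 5 hours 38 minutes.

the first, by 5 hours 38 minutes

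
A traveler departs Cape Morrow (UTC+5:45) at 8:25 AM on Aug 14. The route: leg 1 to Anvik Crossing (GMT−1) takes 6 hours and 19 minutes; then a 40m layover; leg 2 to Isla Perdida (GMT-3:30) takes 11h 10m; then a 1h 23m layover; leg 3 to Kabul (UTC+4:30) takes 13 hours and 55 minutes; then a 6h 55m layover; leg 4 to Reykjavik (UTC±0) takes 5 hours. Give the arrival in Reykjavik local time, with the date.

Convert departure to UTC: 8:25 AM − 5:45 = 2:40 AM UTC on Aug 14.
Add 6 hours and 19 minutes leg 1 → 8:59 AM UTC.
Add 40 minutes layover in Anvik Crossing → 9:39 AM UTC.
Add 11 hours and 10 minutes leg 2 → 8:49 PM UTC.
Add 1 hour 23 minutes layover in Isla Perdida → 10:12 PM UTC.
Add 13 hours and 55 minutes leg 3 → 12:07 PM UTC (Aug 15).
Add 6 hours 55 minutes layover in Kabul → 7:02 PM UTC.
Add 5 hours leg 4 → 12:02 AM UTC (Aug 16).
Reykjavik is UTC+0, so local arrival is the same: 12:02 AM on Aug 16.

12:02 AM on August 16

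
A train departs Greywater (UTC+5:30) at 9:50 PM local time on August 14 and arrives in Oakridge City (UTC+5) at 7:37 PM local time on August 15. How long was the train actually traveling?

Departure in UTC: 9:50 PM − 5:30 = 4:20 PM on Aug 14.
Arrival in UTC: 7:37 PM − 5:00 = 2:37 PM on Aug 15.
Elapsed = 2:37 PM − 4:20 PM (+1 day) = 22 hours 17 minutes.

22 hours 17 minutes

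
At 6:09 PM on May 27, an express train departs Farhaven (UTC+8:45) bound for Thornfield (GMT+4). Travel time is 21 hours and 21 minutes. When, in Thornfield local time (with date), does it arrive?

Thornfield is 4:45 behind Farhaven.
After 21 hours and 21 minutes it is 3:30 PM (May 28) in Farhaven.
Shift by the zone difference: 3:30 PM − 4:45 = 10:45 AM on May 28 in Thornfield.

10:45 AM on May 28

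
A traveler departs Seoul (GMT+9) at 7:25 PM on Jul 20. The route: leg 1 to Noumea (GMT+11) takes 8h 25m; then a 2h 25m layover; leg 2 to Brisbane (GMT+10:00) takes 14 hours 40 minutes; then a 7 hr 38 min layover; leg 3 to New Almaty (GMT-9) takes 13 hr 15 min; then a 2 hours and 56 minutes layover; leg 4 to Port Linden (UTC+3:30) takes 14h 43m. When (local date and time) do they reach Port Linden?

5:57 AM on Jul 23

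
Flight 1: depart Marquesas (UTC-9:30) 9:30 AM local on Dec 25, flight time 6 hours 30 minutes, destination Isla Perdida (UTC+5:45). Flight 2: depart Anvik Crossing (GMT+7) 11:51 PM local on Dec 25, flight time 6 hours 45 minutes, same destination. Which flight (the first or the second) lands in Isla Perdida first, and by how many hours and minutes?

the second, by 1 hour 54 minutes

Flight 1 in UTC: 9:30 AM + 9:30 = 7:00 PM on Dec 25.
+6 hours 30 minutes → arrive 1:30 AM UTC on Dec 26.
Flight 2 in UTC: 11:51 PM − 7:00 = 4:51 PM on Dec 25.
+6 hours and 45 minutes → arrive 11:36 PM UTC on Dec 25.
Flight 2 lands earlier by 1 hour 54 minutes.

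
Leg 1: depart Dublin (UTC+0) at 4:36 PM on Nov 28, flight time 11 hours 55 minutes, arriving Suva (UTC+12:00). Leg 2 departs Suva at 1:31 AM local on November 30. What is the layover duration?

9 hours

Dublin is at UTC+0, so departure is already 4:36 PM UTC on Nov 28.
Add 11 hours and 55 minutes flight time → 4:31 AM UTC (Nov 29).
Suva is UTC+12:00, so local arrival = 4:31 AM + 12:00 = 4:31 PM on Nov 29.
Layover = 1:31 AM − 4:31 PM (+1 day) = 9 hours.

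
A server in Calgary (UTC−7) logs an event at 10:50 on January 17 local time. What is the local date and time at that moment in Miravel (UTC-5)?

In UTC: 10:50 + 7:00 = 17:50 on Jan 17.
Miravel is UTC−5:00: 17:50 − 5:00 = 12:50 on Jan 17.

12:50 on January 17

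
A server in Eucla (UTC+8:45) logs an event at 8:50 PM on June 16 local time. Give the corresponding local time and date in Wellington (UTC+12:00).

12:05 AM on Jun 17

Wellington is 3:15 ahead of Eucla.
Shift by the zone difference: 8:50 PM + 3:15 = 12:05 AM on Jun 17 in Wellington.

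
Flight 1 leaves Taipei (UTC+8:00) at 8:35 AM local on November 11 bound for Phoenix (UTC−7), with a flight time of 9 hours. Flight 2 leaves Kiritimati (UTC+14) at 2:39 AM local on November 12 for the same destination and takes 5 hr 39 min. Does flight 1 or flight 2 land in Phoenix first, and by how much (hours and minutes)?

Flight 1 in UTC: 8:35 AM − 8:00 = 12:35 AM on Nov 11.
+9 hours → arrive 9:35 AM UTC on Nov 11.
Flight 2 in UTC: 2:39 AM − 14:00 = 12:39 PM on Nov 11.
+5 hours 39 minutes → arrive 6:18 PM UTC on Nov 11.
Flight 1 lands earlier by 8 hours 43 minutes.

the first, by 8 hours 43 minutes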